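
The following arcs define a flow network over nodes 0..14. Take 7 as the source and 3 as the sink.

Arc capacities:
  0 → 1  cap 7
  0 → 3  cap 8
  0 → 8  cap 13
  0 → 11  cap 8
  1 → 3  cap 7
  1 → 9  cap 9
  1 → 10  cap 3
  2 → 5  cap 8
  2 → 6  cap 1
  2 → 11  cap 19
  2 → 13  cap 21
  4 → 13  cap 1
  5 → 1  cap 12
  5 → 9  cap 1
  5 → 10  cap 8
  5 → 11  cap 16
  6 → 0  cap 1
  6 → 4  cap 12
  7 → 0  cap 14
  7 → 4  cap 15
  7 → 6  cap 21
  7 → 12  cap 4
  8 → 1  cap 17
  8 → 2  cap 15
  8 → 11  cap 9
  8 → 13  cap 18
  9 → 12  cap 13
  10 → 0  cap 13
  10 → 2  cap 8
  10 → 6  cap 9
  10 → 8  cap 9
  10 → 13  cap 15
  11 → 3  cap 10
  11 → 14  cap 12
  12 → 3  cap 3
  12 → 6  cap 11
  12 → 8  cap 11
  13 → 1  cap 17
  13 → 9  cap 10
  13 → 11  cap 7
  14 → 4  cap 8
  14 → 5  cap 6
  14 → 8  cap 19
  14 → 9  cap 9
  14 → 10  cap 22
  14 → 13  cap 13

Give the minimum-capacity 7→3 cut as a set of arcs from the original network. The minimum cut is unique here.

augment #1: 7→0→3 push 8
augment #2: 7→12→3 push 3
augment #3: 7→0→1→3 push 6
augment #4: 7→4→13→1→3 push 1
augment #5: 7→6→0→11→3 push 1
augment #6: 7→12→8→11→3 push 1
max flow = 20; residual-reachable set from 7 gives S-side
cut edges (S→T): {(4,13), (6,0), (7,0), (7,12)} total cap 20

Min-cut arcs: {(4,13), (6,0), (7,0), (7,12)} (total capacity 20)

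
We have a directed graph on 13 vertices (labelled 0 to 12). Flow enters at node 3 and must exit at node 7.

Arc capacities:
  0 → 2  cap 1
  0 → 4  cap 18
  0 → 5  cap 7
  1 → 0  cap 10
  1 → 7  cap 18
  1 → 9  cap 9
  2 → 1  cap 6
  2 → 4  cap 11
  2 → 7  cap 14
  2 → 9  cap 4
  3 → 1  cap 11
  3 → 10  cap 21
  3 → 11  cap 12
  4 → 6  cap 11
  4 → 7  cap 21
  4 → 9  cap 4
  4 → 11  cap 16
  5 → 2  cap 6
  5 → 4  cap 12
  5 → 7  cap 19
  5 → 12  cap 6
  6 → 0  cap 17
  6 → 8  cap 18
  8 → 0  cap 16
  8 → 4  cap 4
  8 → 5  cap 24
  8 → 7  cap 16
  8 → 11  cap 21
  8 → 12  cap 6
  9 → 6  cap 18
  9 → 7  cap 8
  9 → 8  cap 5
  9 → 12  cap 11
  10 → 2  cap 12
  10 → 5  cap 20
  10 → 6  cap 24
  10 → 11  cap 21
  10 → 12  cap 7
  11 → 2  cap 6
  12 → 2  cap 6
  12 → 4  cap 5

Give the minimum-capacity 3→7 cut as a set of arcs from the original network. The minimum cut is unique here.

augment #1: 3→1→7 push 11
augment #2: 3→10→2→7 push 12
augment #3: 3→10→5→7 push 9
augment #4: 3→11→2→7 push 2
augment #5: 3→11→2→1→7 push 4
max flow = 38; residual-reachable set from 3 gives S-side
cut edges (S→T): {(3,1), (3,10), (11,2)} total cap 38

Min-cut arcs: {(3,1), (3,10), (11,2)} (total capacity 38)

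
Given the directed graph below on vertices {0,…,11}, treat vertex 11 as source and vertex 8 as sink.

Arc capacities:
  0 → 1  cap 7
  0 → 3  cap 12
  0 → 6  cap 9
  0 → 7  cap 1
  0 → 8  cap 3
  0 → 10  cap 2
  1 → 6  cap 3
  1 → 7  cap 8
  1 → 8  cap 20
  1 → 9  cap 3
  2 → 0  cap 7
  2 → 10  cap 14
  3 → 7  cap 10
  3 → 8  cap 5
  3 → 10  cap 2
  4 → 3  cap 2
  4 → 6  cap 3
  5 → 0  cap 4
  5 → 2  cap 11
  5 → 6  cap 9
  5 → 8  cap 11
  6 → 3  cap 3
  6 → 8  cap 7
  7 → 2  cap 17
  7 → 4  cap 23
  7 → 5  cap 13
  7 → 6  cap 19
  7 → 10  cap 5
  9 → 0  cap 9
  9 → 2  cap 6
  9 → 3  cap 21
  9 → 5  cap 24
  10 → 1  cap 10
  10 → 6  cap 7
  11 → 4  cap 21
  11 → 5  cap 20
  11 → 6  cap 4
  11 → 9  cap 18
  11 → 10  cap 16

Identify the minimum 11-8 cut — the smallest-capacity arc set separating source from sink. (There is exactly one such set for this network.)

augment #1: 11→5→8 push 11
augment #2: 11→6→8 push 4
augment #3: 11→4→3→8 push 2
augment #4: 11→4→6→8 push 3
augment #5: 11→5→0→8 push 3
augment #6: 11→9→3→8 push 3
augment #7: 11→10→1→8 push 10
augment #8: 11→5→0→1→8 push 1
augment #9: 11→9→0→1→8 push 6
max flow = 43; residual-reachable set from 11 gives S-side
cut edges (S→T): {(0,1), (0,8), (3,8), (5,8), (6,8), (10,1)} total cap 43

Min-cut arcs: {(0,1), (0,8), (3,8), (5,8), (6,8), (10,1)} (total capacity 43)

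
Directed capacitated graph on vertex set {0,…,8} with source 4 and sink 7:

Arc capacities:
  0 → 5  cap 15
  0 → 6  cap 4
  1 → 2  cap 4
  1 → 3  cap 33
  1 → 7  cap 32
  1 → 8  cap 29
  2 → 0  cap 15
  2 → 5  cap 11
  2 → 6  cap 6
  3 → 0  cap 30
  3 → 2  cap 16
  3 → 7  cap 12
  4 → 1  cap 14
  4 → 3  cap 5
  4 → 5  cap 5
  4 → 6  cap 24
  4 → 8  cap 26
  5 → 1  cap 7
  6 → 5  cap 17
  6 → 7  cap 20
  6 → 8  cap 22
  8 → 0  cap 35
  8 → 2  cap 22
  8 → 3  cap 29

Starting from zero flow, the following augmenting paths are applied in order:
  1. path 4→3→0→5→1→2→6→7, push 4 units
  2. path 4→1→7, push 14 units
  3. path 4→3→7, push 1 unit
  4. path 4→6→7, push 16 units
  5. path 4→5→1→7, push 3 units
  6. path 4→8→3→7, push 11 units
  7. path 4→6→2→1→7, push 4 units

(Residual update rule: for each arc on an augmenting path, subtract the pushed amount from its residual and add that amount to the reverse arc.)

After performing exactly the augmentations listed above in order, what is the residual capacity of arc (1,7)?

Residual capacity of (1,7): 11

after path 1 (4→3→0→5→1→2→6→7, push 4): res(1,7)=32
after path 2 (4→1→7, push 14): res(1,7)=18
after path 3 (4→3→7, push 1): res(1,7)=18
after path 4 (4→6→7, push 16): res(1,7)=18
after path 5 (4→5→1→7, push 3): res(1,7)=15
after path 6 (4→8→3→7, push 11): res(1,7)=15
after path 7 (4→6→2→1→7, push 4): res(1,7)=11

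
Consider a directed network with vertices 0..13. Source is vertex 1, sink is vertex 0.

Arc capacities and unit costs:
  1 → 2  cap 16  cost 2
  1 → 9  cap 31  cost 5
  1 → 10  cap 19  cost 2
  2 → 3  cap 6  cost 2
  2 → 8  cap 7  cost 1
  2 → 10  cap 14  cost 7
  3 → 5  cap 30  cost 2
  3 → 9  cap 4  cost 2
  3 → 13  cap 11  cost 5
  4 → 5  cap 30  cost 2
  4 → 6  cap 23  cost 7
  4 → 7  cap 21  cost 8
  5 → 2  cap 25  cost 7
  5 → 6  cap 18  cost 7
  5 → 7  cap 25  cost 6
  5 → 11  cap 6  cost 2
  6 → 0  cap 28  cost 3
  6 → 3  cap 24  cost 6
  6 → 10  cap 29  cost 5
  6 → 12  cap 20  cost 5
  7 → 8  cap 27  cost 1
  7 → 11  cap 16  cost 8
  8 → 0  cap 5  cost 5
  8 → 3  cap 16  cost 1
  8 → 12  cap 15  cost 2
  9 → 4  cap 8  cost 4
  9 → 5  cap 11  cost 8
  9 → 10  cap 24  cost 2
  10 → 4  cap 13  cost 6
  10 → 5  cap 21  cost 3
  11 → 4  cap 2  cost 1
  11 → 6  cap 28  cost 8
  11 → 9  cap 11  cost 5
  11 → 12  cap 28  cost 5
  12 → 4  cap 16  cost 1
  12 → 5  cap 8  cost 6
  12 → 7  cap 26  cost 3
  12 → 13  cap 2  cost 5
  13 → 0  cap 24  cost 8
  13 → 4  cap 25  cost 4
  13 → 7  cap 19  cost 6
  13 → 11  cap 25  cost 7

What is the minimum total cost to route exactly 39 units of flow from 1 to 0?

Minimum cost for 39 units: 595

shortest-cost path #1: 1→2→8→0 push 5 @ unit cost 8 (adds 40)
shortest-cost path #2: 1→10→5→6→0 push 18 @ unit cost 15 (adds 270)
shortest-cost path #3: 1→2→8→12→4→6→0 push 2 @ unit cost 16 (adds 32)
shortest-cost path #4: 1→2→3→13→0 push 6 @ unit cost 17 (adds 102)
shortest-cost path #5: 1→10→4→6→0 push 1 @ unit cost 18 (adds 18)
shortest-cost path #6: 1→9→4→6→0 push 7 @ unit cost 19 (adds 133)
total cost = 595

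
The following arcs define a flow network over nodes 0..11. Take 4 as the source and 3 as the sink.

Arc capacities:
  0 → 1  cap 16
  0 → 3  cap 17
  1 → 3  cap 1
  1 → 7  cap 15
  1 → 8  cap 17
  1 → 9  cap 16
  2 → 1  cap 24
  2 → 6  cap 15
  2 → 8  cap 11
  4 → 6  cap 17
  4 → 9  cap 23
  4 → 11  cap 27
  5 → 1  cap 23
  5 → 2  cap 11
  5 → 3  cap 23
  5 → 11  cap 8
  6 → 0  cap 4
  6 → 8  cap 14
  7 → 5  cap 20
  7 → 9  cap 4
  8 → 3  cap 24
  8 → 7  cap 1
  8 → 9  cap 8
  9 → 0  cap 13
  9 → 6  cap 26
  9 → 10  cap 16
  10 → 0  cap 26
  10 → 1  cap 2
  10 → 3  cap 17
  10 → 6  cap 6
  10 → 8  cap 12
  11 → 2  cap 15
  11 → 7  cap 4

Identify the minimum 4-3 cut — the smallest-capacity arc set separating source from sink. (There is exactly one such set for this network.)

augment #1: 4→6→0→3 push 4
augment #2: 4→6→8→3 push 13
augment #3: 4→9→0→3 push 13
augment #4: 4→9→10→3 push 10
augment #5: 4→11→2→1→3 push 1
augment #6: 4→11→2→8→3 push 11
augment #7: 4→11→7→5→3 push 4
augment #8: 4→11→2→1→7→5→3 push 3
max flow = 59; residual-reachable set from 4 gives S-side
cut edges (S→T): {(4,6), (4,9), (11,2), (11,7)} total cap 59

Min-cut arcs: {(4,6), (4,9), (11,2), (11,7)} (total capacity 59)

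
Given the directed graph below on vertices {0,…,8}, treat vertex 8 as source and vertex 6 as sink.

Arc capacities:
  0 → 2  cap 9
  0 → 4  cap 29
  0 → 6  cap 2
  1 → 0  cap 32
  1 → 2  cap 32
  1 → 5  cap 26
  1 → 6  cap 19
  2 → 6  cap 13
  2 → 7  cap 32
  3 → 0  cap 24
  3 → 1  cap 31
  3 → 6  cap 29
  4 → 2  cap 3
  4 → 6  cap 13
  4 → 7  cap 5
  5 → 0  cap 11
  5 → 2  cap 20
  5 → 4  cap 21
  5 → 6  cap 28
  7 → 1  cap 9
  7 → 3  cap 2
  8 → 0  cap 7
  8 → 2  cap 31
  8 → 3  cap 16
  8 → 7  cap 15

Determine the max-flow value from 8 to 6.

augment #1: 8→0→6 bottleneck 2, total now 2
augment #2: 8→2→6 bottleneck 13, total now 15
augment #3: 8→3→6 bottleneck 16, total now 31
augment #4: 8→0→4→6 bottleneck 5, total now 36
augment #5: 8→7→1→6 bottleneck 9, total now 45
augment #6: 8→7→3→6 bottleneck 2, total now 47

Maximum flow value: 47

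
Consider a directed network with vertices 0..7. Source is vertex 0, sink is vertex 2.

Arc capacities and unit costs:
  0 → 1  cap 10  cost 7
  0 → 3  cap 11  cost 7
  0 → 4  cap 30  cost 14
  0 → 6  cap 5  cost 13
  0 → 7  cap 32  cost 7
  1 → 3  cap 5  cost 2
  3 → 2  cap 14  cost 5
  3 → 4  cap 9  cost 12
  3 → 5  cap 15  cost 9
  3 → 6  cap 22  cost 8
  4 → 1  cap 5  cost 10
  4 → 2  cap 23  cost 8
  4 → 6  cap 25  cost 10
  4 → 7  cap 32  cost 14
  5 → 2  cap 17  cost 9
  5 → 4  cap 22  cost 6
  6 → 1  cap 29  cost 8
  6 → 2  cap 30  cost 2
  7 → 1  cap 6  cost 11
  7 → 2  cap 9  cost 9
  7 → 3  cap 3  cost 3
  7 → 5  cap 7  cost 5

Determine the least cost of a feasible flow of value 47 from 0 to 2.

shortest-cost path #1: 0→3→2 push 11 @ unit cost 12 (adds 132)
shortest-cost path #2: 0→1→3→2 push 3 @ unit cost 14 (adds 42)
shortest-cost path #3: 0→6→2 push 5 @ unit cost 15 (adds 75)
shortest-cost path #4: 0→7→2 push 9 @ unit cost 16 (adds 144)
shortest-cost path #5: 0→1→3→6→2 push 2 @ unit cost 19 (adds 38)
shortest-cost path #6: 0→7→3→6→2 push 3 @ unit cost 20 (adds 60)
shortest-cost path #7: 0→7→5→2 push 7 @ unit cost 21 (adds 147)
shortest-cost path #8: 0→4→2 push 7 @ unit cost 22 (adds 154)
total cost = 792

Minimum cost for 47 units: 792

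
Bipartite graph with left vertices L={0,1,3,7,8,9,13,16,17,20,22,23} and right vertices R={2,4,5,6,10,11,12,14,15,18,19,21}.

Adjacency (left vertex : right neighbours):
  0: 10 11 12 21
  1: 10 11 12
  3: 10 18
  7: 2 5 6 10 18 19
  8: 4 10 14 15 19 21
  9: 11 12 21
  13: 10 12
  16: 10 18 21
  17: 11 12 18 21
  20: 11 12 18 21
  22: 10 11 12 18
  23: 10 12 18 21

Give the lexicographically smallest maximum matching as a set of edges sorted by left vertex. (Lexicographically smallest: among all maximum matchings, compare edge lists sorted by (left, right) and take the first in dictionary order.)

|M| = 7 (so the lex-smallest maximum matching has 7 edges)
process left vertices in ascending order; for each, take the smallest-labelled available neighbour that still permits 7 edges overall, or leave it unmatched if none does
lex-smallest matching: {0-10, 1-11, 3-18, 7-2, 8-4, 9-12, 16-21}

Lex-smallest maximum matching: {(0,10), (1,11), (3,18), (7,2), (8,4), (9,12), (16,21)}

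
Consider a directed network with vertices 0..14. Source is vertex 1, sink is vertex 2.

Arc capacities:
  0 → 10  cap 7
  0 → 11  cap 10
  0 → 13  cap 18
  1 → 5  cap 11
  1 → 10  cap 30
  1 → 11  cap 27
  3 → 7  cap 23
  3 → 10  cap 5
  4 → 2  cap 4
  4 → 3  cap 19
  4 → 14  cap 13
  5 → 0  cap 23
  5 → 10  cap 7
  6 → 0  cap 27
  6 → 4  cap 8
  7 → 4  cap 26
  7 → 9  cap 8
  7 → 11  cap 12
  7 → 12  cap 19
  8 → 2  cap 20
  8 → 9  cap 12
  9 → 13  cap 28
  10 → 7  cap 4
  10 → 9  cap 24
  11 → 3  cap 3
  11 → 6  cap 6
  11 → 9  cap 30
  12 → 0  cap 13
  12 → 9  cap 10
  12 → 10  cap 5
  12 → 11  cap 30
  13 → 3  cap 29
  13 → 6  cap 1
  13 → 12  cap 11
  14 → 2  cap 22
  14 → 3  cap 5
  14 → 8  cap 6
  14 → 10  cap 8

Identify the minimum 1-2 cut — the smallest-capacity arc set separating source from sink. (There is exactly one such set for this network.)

augment #1: 1→10→7→4→2 push 4
augment #2: 1→11→6→4→14→2 push 6
augment #3: 1→11→3→7→4→14→2 push 3
augment #4: 1→5→0→13→6→4→14→2 push 1
augment #5: 1→5→0→13→3→7→4→14→2 push 3
max flow = 17; residual-reachable set from 1 gives S-side
cut edges (S→T): {(4,2), (4,14)} total cap 17

Min-cut arcs: {(4,2), (4,14)} (total capacity 17)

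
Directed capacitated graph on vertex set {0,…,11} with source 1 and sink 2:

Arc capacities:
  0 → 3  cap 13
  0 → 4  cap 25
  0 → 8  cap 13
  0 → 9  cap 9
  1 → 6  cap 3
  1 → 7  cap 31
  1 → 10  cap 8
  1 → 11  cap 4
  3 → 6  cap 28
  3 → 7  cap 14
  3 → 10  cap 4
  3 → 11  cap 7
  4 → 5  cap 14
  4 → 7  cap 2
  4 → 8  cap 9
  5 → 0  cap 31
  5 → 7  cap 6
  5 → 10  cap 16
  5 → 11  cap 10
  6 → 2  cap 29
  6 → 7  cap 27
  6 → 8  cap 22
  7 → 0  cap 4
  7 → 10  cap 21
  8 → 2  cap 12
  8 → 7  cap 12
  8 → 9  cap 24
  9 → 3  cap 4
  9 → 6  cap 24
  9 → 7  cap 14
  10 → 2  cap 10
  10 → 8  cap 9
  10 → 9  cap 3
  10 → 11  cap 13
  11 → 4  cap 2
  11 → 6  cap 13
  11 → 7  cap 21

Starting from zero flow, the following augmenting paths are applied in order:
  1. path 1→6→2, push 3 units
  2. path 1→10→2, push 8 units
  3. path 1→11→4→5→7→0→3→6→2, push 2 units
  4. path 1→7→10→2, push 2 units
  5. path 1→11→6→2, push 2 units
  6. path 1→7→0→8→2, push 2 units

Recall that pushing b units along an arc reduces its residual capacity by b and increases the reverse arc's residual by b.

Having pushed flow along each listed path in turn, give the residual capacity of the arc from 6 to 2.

Residual capacity of (6,2): 22

after path 1 (1→6→2, push 3): res(6,2)=26
after path 2 (1→10→2, push 8): res(6,2)=26
after path 3 (1→11→4→5→7→0→3→6→2, push 2): res(6,2)=24
after path 4 (1→7→10→2, push 2): res(6,2)=24
after path 5 (1→11→6→2, push 2): res(6,2)=22
after path 6 (1→7→0→8→2, push 2): res(6,2)=22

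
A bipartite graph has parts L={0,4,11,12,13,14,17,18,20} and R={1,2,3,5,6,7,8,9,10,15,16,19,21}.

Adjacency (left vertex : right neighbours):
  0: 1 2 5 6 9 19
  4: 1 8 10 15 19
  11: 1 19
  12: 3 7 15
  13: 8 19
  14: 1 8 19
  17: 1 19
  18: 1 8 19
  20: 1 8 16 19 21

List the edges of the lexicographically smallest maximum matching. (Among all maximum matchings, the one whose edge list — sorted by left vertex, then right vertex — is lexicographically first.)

|M| = 7 (so the lex-smallest maximum matching has 7 edges)
process left vertices in ascending order; for each, take the smallest-labelled available neighbour that still permits 7 edges overall, or leave it unmatched if none does
lex-smallest matching: {0-2, 4-10, 11-1, 12-3, 13-8, 14-19, 20-16}

Lex-smallest maximum matching: {(0,2), (4,10), (11,1), (12,3), (13,8), (14,19), (20,16)}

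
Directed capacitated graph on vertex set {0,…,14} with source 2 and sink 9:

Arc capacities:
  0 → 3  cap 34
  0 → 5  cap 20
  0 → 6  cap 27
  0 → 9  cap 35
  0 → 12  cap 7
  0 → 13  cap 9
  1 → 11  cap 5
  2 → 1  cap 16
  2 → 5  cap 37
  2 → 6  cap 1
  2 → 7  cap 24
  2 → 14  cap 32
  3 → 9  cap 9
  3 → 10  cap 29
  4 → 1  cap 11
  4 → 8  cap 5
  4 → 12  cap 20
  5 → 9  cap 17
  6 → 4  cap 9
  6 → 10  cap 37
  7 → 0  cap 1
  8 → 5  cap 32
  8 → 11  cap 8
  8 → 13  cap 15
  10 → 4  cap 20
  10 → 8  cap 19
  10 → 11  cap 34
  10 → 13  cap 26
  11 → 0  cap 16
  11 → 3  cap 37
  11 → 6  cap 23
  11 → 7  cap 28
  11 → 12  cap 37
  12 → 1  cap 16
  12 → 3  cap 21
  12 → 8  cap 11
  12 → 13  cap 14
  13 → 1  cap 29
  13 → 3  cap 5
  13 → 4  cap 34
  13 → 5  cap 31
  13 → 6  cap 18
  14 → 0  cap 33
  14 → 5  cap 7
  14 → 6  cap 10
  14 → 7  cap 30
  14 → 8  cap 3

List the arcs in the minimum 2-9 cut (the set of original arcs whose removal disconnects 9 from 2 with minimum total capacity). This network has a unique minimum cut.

Min-cut arcs: {(1,11), (2,6), (2,14), (5,9), (7,0)} (total capacity 56)

augment #1: 2→5→9 push 17
augment #2: 2→7→0→9 push 1
augment #3: 2→14→0→9 push 32
augment #4: 2→1→11→0→9 push 2
augment #5: 2→1→11→3→9 push 3
augment #6: 2→6→4→12→3→9 push 1
max flow = 56; residual-reachable set from 2 gives S-side
cut edges (S→T): {(1,11), (2,6), (2,14), (5,9), (7,0)} total cap 56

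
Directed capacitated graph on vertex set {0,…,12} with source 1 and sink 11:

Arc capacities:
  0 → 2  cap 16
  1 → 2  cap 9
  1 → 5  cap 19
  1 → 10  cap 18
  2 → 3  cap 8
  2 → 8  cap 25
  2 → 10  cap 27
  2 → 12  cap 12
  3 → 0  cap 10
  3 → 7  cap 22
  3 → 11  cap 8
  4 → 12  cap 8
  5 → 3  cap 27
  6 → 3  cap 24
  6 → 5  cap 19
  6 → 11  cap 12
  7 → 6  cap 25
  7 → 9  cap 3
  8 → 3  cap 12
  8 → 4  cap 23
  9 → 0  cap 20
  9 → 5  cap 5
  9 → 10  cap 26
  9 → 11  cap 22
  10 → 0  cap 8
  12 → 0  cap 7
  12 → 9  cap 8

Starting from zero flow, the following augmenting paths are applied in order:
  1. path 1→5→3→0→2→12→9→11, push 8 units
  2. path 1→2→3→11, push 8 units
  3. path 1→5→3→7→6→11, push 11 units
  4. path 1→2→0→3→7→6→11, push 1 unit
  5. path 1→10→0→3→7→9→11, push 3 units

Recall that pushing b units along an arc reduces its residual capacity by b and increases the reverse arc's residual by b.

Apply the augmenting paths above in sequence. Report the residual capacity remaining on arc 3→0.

Residual capacity of (3,0): 6

after path 1 (1→5→3→0→2→12→9→11, push 8): res(3,0)=2
after path 2 (1→2→3→11, push 8): res(3,0)=2
after path 3 (1→5→3→7→6→11, push 11): res(3,0)=2
after path 4 (1→2→0→3→7→6→11, push 1): res(3,0)=3
after path 5 (1→10→0→3→7→9→11, push 3): res(3,0)=6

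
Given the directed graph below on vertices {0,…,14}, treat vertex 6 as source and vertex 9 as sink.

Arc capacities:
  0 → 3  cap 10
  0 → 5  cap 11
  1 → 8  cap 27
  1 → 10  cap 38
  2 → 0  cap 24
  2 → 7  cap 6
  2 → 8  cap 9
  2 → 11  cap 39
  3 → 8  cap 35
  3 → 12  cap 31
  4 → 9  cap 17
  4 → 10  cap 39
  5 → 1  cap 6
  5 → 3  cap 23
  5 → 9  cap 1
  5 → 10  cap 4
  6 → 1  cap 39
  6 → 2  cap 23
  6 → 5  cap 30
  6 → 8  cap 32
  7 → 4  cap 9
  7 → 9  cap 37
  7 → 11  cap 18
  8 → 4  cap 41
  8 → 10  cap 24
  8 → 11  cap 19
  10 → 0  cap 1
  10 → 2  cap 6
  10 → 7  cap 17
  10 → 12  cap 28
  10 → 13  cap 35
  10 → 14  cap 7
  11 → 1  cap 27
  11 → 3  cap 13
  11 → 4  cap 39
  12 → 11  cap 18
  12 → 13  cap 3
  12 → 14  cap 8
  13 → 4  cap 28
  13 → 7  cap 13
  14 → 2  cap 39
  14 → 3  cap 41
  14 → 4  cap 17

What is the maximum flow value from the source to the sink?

augment #1: 6→5→9 bottleneck 1, total now 1
augment #2: 6→2→7→9 bottleneck 6, total now 7
augment #3: 6→8→4→9 bottleneck 17, total now 24
augment #4: 6→1→10→7→9 bottleneck 17, total now 41
augment #5: 6→1→10→13→7→9 bottleneck 13, total now 54

Maximum flow value: 54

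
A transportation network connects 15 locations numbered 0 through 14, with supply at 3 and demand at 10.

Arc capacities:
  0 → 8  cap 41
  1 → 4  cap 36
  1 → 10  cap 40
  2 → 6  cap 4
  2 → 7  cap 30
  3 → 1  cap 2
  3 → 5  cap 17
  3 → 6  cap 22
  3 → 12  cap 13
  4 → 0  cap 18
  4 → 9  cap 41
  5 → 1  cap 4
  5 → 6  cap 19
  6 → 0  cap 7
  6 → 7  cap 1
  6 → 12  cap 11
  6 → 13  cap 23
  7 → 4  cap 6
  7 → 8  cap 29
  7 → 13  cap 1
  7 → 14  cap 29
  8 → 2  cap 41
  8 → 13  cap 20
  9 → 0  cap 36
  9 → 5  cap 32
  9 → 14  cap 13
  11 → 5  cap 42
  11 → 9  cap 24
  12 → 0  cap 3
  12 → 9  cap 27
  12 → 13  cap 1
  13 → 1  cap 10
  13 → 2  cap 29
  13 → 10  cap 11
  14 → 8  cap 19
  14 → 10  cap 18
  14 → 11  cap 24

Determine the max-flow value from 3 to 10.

augment #1: 3→1→10 bottleneck 2, total now 2
augment #2: 3→5→1→10 bottleneck 4, total now 6
augment #3: 3→6→13→10 bottleneck 11, total now 17
augment #4: 3→6→7→14→10 bottleneck 1, total now 18
augment #5: 3→6→13→1→10 bottleneck 10, total now 28
augment #6: 3→12→9→14→10 bottleneck 13, total now 41
augment #7: 3→5→6→13→2→7→14→10 bottleneck 2, total now 43
augment #8: 3→5→6→0→8→2→7→14→10 bottleneck 2, total now 45

Maximum flow value: 45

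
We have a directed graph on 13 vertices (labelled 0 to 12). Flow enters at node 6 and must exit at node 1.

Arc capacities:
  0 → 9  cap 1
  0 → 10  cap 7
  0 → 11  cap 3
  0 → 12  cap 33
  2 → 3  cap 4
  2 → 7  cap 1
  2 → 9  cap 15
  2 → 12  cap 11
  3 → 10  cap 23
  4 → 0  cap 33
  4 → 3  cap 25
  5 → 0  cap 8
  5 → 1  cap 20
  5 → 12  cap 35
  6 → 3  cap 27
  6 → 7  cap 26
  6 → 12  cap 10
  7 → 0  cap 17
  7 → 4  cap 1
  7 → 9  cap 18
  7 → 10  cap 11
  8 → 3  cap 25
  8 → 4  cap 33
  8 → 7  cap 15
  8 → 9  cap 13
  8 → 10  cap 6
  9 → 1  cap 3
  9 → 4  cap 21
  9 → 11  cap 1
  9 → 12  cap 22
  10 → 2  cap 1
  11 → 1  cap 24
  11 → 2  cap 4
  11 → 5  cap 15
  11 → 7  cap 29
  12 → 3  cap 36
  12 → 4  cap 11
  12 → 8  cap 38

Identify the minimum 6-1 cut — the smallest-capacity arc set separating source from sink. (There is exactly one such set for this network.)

Min-cut arcs: {(0,11), (9,1), (9,11)} (total capacity 7)

augment #1: 6→7→9→1 push 3
augment #2: 6→7→0→11→1 push 3
augment #3: 6→7→9→11→1 push 1
max flow = 7; residual-reachable set from 6 gives S-side
cut edges (S→T): {(0,11), (9,1), (9,11)} total cap 7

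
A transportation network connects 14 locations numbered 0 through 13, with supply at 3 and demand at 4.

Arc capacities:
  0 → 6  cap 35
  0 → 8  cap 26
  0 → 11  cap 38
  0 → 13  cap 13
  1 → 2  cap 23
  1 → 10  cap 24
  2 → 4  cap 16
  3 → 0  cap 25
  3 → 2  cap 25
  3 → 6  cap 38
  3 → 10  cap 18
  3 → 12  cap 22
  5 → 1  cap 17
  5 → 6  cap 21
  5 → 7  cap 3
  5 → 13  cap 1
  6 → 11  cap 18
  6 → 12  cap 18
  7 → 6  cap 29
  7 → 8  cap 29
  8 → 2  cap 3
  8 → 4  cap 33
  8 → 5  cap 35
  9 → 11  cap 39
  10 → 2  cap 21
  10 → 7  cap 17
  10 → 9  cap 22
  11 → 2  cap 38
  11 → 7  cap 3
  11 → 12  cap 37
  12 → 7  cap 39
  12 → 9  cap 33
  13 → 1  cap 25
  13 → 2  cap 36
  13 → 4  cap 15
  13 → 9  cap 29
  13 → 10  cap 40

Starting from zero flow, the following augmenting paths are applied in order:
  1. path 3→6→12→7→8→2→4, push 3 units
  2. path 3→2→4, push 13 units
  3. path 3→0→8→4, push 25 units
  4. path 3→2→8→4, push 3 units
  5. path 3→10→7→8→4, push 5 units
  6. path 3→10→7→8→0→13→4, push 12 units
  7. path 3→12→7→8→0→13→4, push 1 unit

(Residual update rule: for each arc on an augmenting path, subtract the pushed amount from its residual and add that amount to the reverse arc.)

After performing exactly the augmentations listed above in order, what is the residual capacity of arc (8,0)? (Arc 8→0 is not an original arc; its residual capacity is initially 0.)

Residual capacity of (8,0): 12

after path 1 (3→6→12→7→8→2→4, push 3): res(8,0)=0
after path 2 (3→2→4, push 13): res(8,0)=0
after path 3 (3→0→8→4, push 25): res(8,0)=25
after path 4 (3→2→8→4, push 3): res(8,0)=25
after path 5 (3→10→7→8→4, push 5): res(8,0)=25
after path 6 (3→10→7→8→0→13→4, push 12): res(8,0)=13
after path 7 (3→12→7→8→0→13→4, push 1): res(8,0)=12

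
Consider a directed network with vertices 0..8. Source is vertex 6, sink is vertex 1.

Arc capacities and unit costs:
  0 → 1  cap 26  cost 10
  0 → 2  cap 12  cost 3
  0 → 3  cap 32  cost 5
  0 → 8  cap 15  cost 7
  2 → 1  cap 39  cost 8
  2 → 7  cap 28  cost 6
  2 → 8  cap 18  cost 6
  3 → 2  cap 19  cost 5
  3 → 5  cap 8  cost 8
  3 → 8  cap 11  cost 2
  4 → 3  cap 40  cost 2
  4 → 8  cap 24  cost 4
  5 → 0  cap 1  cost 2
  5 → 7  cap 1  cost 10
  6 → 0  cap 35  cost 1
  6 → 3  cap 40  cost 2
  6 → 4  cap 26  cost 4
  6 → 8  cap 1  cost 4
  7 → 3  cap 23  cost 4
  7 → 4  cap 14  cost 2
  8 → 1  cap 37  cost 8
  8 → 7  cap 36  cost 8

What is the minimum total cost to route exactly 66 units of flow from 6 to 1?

Minimum cost for 66 units: 823

shortest-cost path #1: 6→0→1 push 26 @ unit cost 11 (adds 286)
shortest-cost path #2: 6→8→1 push 1 @ unit cost 12 (adds 12)
shortest-cost path #3: 6→0→2→1 push 9 @ unit cost 12 (adds 108)
shortest-cost path #4: 6→3→8→1 push 11 @ unit cost 12 (adds 132)
shortest-cost path #5: 6→3→2→1 push 19 @ unit cost 15 (adds 285)
total cost = 823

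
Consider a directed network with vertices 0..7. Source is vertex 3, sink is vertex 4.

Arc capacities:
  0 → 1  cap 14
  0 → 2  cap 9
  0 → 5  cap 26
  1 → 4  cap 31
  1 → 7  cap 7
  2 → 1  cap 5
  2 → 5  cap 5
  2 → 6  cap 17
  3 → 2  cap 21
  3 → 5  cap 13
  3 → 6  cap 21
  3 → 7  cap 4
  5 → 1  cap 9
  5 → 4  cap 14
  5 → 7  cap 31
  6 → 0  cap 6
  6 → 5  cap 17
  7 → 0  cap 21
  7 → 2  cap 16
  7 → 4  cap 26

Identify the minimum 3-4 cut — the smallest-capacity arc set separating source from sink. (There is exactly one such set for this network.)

Min-cut arcs: {(2,1), (2,5), (3,5), (3,7), (6,0), (6,5)} (total capacity 50)

augment #1: 3→5→4 push 13
augment #2: 3→7→4 push 4
augment #3: 3→2→1→4 push 5
augment #4: 3→2→5→4 push 1
augment #5: 3→2→5→1→4 push 4
augment #6: 3→6→0→1→4 push 6
augment #7: 3→6→5→1→4 push 5
augment #8: 3→6→5→7→4 push 10
augment #9: 3→2→6→5→7→4 push 2
max flow = 50; residual-reachable set from 3 gives S-side
cut edges (S→T): {(2,1), (2,5), (3,5), (3,7), (6,0), (6,5)} total cap 50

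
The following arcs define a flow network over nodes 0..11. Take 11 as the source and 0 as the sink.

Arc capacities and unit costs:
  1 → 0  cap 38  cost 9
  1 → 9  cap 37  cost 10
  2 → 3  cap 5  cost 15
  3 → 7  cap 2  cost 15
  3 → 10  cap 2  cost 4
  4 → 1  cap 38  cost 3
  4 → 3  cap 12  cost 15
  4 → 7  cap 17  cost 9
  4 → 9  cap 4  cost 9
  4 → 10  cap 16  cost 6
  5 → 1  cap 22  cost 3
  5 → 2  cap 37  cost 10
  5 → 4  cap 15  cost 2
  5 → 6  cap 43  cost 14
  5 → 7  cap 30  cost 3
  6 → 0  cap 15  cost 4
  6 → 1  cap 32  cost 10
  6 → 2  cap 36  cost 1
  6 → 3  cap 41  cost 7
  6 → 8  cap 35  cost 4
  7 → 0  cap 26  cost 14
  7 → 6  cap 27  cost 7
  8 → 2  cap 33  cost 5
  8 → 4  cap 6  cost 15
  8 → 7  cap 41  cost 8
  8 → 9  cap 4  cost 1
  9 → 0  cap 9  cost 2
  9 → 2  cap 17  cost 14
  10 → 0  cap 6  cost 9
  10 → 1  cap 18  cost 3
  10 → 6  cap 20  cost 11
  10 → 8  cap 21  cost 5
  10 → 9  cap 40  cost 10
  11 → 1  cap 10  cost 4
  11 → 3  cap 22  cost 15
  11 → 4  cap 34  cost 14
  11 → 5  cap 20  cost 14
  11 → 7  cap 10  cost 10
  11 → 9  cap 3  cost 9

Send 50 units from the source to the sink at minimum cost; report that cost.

shortest-cost path #1: 11→9→0 push 3 @ unit cost 11 (adds 33)
shortest-cost path #2: 11→1→0 push 10 @ unit cost 13 (adds 130)
shortest-cost path #3: 11→7→6→0 push 10 @ unit cost 21 (adds 210)
shortest-cost path #4: 11→4→9→0 push 4 @ unit cost 25 (adds 100)
shortest-cost path #5: 11→4→1→0 push 23 @ unit cost 26 (adds 598)
total cost = 1071

Minimum cost for 50 units: 1071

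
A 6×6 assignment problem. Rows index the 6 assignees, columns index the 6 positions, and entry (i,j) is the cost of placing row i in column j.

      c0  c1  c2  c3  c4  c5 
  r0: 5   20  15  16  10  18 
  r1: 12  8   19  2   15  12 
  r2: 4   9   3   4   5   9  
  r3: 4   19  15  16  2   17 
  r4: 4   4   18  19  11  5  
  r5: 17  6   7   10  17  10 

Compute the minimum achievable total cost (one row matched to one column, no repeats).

optimal assignment: row0→col0 (cost 5), row1→col3 (cost 2), row2→col2 (cost 3), row3→col4 (cost 2), row4→col5 (cost 5), row5→col1 (cost 6)
total = 5 + 2 + 3 + 2 + 5 + 6 = 23

Minimum assignment cost: 23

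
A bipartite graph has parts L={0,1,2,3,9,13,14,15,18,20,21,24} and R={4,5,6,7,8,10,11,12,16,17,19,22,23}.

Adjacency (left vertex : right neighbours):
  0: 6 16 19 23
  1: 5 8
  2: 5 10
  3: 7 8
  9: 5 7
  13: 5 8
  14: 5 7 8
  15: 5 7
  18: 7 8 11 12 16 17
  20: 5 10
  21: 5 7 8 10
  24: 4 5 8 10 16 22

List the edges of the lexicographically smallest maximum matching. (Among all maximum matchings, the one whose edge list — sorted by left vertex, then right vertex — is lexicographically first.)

Lex-smallest maximum matching: {(0,6), (1,5), (2,10), (3,7), (13,8), (18,11), (24,4)}

|M| = 7 (so the lex-smallest maximum matching has 7 edges)
process left vertices in ascending order; for each, take the smallest-labelled available neighbour that still permits 7 edges overall, or leave it unmatched if none does
lex-smallest matching: {0-6, 1-5, 2-10, 3-7, 13-8, 18-11, 24-4}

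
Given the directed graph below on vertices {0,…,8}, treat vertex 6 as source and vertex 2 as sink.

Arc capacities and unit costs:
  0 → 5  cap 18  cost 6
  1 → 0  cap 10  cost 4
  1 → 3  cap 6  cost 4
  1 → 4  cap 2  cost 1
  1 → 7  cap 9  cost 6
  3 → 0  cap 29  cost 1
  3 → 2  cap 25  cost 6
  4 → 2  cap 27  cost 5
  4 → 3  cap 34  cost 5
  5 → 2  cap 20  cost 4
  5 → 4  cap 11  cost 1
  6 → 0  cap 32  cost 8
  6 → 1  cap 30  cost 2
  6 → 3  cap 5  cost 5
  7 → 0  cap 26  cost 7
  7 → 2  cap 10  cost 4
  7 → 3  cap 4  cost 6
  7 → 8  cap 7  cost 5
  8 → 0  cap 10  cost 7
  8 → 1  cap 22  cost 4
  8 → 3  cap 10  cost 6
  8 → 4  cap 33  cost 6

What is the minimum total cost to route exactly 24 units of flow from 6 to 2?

shortest-cost path #1: 6→1→4→2 push 2 @ unit cost 8 (adds 16)
shortest-cost path #2: 6→3→2 push 5 @ unit cost 11 (adds 55)
shortest-cost path #3: 6→1→3→2 push 6 @ unit cost 12 (adds 72)
shortest-cost path #4: 6→1→7→2 push 9 @ unit cost 12 (adds 108)
shortest-cost path #5: 6→1→0→5→2 push 2 @ unit cost 16 (adds 32)
total cost = 283

Minimum cost for 24 units: 283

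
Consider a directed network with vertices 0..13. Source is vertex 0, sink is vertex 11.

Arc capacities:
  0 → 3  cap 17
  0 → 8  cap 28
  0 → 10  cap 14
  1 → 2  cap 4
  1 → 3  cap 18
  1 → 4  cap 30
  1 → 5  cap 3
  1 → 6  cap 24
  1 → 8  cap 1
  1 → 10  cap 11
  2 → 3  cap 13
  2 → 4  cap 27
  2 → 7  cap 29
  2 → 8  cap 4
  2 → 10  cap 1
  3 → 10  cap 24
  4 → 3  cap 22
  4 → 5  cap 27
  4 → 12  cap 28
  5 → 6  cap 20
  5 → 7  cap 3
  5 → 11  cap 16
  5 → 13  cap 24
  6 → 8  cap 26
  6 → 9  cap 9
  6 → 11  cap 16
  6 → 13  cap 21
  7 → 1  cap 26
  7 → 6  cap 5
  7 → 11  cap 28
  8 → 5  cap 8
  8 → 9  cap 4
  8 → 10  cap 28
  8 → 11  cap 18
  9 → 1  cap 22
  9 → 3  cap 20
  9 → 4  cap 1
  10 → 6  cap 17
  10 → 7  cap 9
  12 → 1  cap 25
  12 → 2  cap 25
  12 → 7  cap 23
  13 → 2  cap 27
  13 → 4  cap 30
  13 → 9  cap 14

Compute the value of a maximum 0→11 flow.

augment #1: 0→8→11 bottleneck 18, total now 18
augment #2: 0→8→5→11 bottleneck 8, total now 26
augment #3: 0→10→6→11 bottleneck 14, total now 40
augment #4: 0→3→10→6→11 bottleneck 2, total now 42
augment #5: 0→3→10→7→11 bottleneck 9, total now 51
augment #6: 0→8→9→1→5→11 bottleneck 2, total now 53
augment #7: 0→3→10→6→9→1→5→11 bottleneck 1, total now 54

Maximum flow value: 54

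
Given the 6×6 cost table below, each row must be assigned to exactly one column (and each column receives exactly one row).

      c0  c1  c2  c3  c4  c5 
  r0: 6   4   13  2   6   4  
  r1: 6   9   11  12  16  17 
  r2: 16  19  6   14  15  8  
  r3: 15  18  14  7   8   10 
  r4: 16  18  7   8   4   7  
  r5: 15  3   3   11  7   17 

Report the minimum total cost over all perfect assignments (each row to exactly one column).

optimal assignment: row0→col5 (cost 4), row1→col0 (cost 6), row2→col2 (cost 6), row3→col3 (cost 7), row4→col4 (cost 4), row5→col1 (cost 3)
total = 4 + 6 + 6 + 7 + 4 + 3 = 30

Minimum assignment cost: 30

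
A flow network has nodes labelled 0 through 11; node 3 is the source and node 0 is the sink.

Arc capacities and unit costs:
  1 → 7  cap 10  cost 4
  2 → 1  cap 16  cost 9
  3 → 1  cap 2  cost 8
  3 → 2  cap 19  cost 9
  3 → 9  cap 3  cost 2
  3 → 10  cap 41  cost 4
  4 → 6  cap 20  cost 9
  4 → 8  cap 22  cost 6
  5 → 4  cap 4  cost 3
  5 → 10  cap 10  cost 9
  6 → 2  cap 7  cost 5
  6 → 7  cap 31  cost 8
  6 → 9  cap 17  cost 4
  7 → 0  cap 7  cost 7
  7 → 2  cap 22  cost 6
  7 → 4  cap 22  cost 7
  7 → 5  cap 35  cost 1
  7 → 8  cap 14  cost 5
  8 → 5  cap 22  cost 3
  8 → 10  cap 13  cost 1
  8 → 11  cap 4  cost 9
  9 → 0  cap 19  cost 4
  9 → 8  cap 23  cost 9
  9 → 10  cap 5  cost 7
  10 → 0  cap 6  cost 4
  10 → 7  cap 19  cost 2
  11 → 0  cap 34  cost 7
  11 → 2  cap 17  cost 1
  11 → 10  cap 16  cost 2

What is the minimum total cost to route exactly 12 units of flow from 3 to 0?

shortest-cost path #1: 3→9→0 push 3 @ unit cost 6 (adds 18)
shortest-cost path #2: 3→10→0 push 6 @ unit cost 8 (adds 48)
shortest-cost path #3: 3→10→7→0 push 3 @ unit cost 13 (adds 39)
total cost = 105

Minimum cost for 12 units: 105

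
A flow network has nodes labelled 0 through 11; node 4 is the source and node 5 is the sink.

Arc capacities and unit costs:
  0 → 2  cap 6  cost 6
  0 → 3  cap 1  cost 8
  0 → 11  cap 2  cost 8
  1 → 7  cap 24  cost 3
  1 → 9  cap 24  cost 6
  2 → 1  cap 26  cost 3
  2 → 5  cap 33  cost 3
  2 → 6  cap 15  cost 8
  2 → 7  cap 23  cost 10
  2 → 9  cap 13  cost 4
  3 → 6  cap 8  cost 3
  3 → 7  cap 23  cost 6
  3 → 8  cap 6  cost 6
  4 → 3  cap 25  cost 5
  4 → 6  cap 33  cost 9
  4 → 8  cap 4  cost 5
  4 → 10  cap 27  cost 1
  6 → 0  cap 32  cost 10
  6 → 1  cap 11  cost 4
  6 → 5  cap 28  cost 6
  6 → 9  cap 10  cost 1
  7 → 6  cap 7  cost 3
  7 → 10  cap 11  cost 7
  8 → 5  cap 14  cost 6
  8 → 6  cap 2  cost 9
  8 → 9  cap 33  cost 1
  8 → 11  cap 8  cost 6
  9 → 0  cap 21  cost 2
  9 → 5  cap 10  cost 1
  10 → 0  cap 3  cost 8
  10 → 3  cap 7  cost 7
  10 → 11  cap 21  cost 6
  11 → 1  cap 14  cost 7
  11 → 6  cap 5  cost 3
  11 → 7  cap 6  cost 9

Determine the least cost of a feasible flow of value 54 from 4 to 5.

Minimum cost for 54 units: 806

shortest-cost path #1: 4→8→9→5 push 4 @ unit cost 7 (adds 28)
shortest-cost path #2: 4→3→6→9→5 push 6 @ unit cost 10 (adds 60)
shortest-cost path #3: 4→3→6→5 push 2 @ unit cost 14 (adds 28)
shortest-cost path #4: 4→6→5 push 26 @ unit cost 15 (adds 390)
shortest-cost path #5: 4→6→9→8→5 push 4 @ unit cost 15 (adds 60)
shortest-cost path #6: 4→3→8→5 push 6 @ unit cost 17 (adds 102)
shortest-cost path #7: 4→10→0→2→5 push 3 @ unit cost 18 (adds 54)
shortest-cost path #8: 4→6→0→2→5 push 3 @ unit cost 28 (adds 84)
total cost = 806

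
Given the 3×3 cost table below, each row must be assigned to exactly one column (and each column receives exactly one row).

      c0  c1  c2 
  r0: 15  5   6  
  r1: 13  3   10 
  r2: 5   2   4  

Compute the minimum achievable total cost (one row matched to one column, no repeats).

Minimum assignment cost: 14

optimal assignment: row0→col2 (cost 6), row1→col1 (cost 3), row2→col0 (cost 5)
total = 6 + 3 + 5 = 14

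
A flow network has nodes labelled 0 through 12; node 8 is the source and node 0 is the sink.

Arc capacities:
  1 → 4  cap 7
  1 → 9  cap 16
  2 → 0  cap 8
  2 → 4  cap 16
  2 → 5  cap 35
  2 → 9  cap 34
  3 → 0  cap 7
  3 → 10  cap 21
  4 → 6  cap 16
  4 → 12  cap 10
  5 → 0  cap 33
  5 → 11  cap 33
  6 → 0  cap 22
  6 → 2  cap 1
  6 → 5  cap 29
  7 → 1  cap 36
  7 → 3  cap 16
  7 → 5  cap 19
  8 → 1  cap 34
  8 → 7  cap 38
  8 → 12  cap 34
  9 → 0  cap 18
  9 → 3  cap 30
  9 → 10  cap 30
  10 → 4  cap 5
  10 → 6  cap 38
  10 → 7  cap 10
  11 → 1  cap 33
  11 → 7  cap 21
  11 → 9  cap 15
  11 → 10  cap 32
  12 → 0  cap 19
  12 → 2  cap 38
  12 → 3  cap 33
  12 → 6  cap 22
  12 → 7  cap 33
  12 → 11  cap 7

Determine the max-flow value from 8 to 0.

Maximum flow value: 92

augment #1: 8→12→0 bottleneck 19, total now 19
augment #2: 8→1→9→0 bottleneck 16, total now 35
augment #3: 8→7→3→0 bottleneck 7, total now 42
augment #4: 8→7→5→0 bottleneck 19, total now 61
augment #5: 8→12→2→0 bottleneck 8, total now 69
augment #6: 8→12→6→0 bottleneck 7, total now 76
augment #7: 8→1→4→6→0 bottleneck 7, total now 83
augment #8: 8→7→3→10→6→0 bottleneck 8, total now 91
augment #9: 8→7→3→10→6→5→0 bottleneck 1, total now 92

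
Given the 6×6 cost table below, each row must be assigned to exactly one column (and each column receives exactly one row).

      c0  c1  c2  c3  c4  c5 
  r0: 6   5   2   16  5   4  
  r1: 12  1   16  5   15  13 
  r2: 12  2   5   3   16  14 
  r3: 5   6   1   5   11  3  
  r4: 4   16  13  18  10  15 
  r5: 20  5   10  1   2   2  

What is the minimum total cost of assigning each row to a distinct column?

Minimum assignment cost: 15

one of 2 optimal assignments: row0→col2 (cost 2), row1→col1 (cost 1), row2→col3 (cost 3), row3→col5 (cost 3), row4→col0 (cost 4), row5→col4 (cost 2)
total = 2 + 1 + 3 + 3 + 4 + 2 = 15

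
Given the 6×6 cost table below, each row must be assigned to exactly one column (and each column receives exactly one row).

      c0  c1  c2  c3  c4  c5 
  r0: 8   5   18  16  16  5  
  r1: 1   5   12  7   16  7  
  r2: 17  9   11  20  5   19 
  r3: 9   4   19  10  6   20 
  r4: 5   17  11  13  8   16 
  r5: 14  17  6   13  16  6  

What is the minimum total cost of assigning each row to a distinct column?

optimal assignment: row0→col5 (cost 5), row1→col3 (cost 7), row2→col4 (cost 5), row3→col1 (cost 4), row4→col0 (cost 5), row5→col2 (cost 6)
total = 5 + 7 + 5 + 4 + 5 + 6 = 32

Minimum assignment cost: 32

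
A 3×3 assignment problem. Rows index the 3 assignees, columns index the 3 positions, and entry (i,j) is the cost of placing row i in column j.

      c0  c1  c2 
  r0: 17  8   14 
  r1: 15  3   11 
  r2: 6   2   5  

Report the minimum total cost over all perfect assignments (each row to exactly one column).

optimal assignment: row0→col2 (cost 14), row1→col1 (cost 3), row2→col0 (cost 6)
total = 14 + 3 + 6 = 23

Minimum assignment cost: 23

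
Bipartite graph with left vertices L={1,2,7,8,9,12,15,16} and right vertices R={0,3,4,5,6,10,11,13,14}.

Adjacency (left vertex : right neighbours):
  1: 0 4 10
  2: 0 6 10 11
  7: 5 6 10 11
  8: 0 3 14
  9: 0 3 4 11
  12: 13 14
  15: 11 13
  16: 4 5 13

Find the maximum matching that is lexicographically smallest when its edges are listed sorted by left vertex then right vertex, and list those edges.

|M| = 8 (so the lex-smallest maximum matching has 8 edges)
process left vertices in ascending order; for each, take the smallest-labelled available neighbour that still permits 8 edges overall, or leave it unmatched if none does
lex-smallest matching: {1-0, 2-6, 7-5, 8-3, 9-4, 12-14, 15-11, 16-13}

Lex-smallest maximum matching: {(1,0), (2,6), (7,5), (8,3), (9,4), (12,14), (15,11), (16,13)}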